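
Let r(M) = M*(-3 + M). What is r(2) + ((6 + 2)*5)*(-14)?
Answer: -562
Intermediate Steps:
r(2) + ((6 + 2)*5)*(-14) = 2*(-3 + 2) + ((6 + 2)*5)*(-14) = 2*(-1) + (8*5)*(-14) = -2 + 40*(-14) = -2 - 560 = -562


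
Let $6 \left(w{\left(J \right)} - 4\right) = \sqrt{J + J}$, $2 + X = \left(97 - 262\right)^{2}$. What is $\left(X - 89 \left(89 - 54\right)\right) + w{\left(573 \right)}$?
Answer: $24112 + \frac{\sqrt{1146}}{6} \approx 24118.0$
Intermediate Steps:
$X = 27223$ ($X = -2 + \left(97 - 262\right)^{2} = -2 + \left(-165\right)^{2} = -2 + 27225 = 27223$)
$w{\left(J \right)} = 4 + \frac{\sqrt{2} \sqrt{J}}{6}$ ($w{\left(J \right)} = 4 + \frac{\sqrt{J + J}}{6} = 4 + \frac{\sqrt{2 J}}{6} = 4 + \frac{\sqrt{2} \sqrt{J}}{6}$)
$\left(X - 89 \left(89 - 54\right)\right) + w{\left(573 \right)} = \left(27223 - 89 \left(89 - 54\right)\right) + \left(4 + \frac{\sqrt{2} \sqrt{573}}{6}\right) = \left(27223 - 89 \left(89 - 54\right)\right) + \left(4 + \frac{\sqrt{1146}}{6}\right) = \left(27223 - 3115\right) + \left(4 + \frac{\sqrt{1146}}{6}\right) = 24108 + \left(4 + \frac{\sqrt{1146}}{6}\right) = 24112 + \frac{\sqrt{1146}}{6}$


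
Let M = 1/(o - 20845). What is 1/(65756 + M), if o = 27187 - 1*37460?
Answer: 31118/2046195207 ≈ 1.5208e-5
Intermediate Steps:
o = -10273 (o = 27187 - 37460 = -10273)
M = -1/31118 (M = 1/(-10273 - 20845) = 1/(-31118) = -1/31118 ≈ -3.2136e-5)
1/(65756 + M) = 1/(65756 - 1/31118) = 1/(2046195207/31118) = 31118/2046195207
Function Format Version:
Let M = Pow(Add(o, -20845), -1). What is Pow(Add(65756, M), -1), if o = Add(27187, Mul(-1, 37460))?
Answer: Rational(31118, 2046195207) ≈ 1.5208e-5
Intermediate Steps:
o = -10273 (o = Add(27187, -37460) = -10273)
M = Rational(-1, 31118) (M = Pow(Add(-10273, -20845), -1) = Pow(-31118, -1) = Rational(-1, 31118) ≈ -3.2136e-5)
Pow(Add(65756, M), -1) = Pow(Add(65756, Rational(-1, 31118)), -1) = Pow(Rational(2046195207, 31118), -1) = Rational(31118, 2046195207)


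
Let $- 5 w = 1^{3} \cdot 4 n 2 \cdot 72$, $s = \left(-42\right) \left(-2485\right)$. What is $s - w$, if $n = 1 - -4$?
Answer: $104946$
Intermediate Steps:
$n = 5$ ($n = 1 + 4 = 5$)
$s = 104370$
$w = -576$ ($w = - \frac{1^{3} \cdot 4 \cdot 5 \cdot 2 \cdot 72}{5} = - \frac{1 \cdot 20 \cdot 2 \cdot 72}{5} = - \frac{1 \cdot 40 \cdot 72}{5} = - \frac{40 \cdot 72}{5} = \left(- \frac{1}{5}\right) 2880 = -576$)
$s - w = 104370 - -576 = 104370 + 576 = 104946$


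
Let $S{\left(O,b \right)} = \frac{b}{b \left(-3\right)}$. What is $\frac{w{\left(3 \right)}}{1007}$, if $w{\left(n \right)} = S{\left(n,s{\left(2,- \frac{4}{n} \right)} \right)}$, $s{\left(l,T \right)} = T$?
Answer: $- \frac{1}{3021} \approx -0.00033102$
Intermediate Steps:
$S{\left(O,b \right)} = - \frac{1}{3}$ ($S{\left(O,b \right)} = \frac{b}{\left(-3\right) b} = b \left(- \frac{1}{3 b}\right) = - \frac{1}{3}$)
$w{\left(n \right)} = - \frac{1}{3}$
$\frac{w{\left(3 \right)}}{1007} = \frac{1}{1007} \left(- \frac{1}{3}\right) = - \frac{1}{3021}$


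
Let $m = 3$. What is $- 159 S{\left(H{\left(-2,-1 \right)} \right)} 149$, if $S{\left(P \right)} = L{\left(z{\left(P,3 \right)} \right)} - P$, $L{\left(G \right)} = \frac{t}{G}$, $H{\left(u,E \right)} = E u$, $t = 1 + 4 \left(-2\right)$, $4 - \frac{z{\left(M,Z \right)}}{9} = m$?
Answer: $\frac{197425}{3} \approx 65808.0$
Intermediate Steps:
$z{\left(M,Z \right)} = 9$ ($z{\left(M,Z \right)} = 36 - 27 = 9$)
$t = -7$ ($t = 1 - 8 = -7$)
$L{\left(G \right)} = - \frac{7}{G}$
$S{\left(P \right)} = - \frac{7}{9} - P$
$- 159 S{\left(H{\left(-2,-1 \right)} \right)} 149 = - 159 \left(- \frac{7}{9} - \left(-1\right) \left(-2\right)\right) 149 = - 159 \left(- \frac{7}{9} - 2\right) 149 = \left(-159\right) \left(- \frac{25}{9}\right) 149 = \frac{1325}{3} \cdot 149 = \frac{197425}{3}$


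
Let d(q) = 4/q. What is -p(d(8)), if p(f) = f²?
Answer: -¼ ≈ -0.25000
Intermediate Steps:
-p(d(8)) = -(4/8)² = -(4*(⅛))² = -(½)² = -1*¼ = -¼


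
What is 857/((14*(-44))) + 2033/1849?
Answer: -332265/1138984 ≈ -0.29172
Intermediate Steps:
857/((14*(-44))) + 2033/1849 = 857/(-616) + 2033*(1/1849) = 857*(-1/616) + 2033/1849 = -857/616 + 2033/1849 = -332265/1138984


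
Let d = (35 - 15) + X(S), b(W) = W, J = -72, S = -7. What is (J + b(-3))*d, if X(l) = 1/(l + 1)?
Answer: -2975/2 ≈ -1487.5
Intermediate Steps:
X(l) = 1/(1 + l)
d = 119/6 (d = (35 - 15) + 1/(1 - 7) = 20 + 1/(-6) = 20 - ⅙ = 119/6 ≈ 19.833)
(J + b(-3))*d = (-72 - 3)*(119/6) = -75*119/6 = -2975/2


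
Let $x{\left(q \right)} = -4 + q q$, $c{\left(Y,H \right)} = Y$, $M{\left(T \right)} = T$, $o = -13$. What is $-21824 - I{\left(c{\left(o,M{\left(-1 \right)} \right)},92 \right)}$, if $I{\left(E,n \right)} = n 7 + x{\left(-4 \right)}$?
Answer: $-22480$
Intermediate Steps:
$x{\left(q \right)} = -4 + q^{2}$
$I{\left(E,n \right)} = 12 + 7 n$ ($I{\left(E,n \right)} = n 7 - \left(4 - \left(-4\right)^{2}\right) = 7 n + \left(-4 + 16\right) = 7 n + 12 = 12 + 7 n$)
$-21824 - I{\left(c{\left(o,M{\left(-1 \right)} \right)},92 \right)} = -21824 - \left(12 + 7 \cdot 92\right) = -21824 - \left(12 + 644\right) = -21824 - 656 = -22480$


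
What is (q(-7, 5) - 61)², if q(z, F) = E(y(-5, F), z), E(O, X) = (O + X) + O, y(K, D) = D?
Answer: 3364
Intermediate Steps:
E(O, X) = X + 2*O
q(z, F) = z + 2*F
(q(-7, 5) - 61)² = ((-7 + 2*5) - 61)² = ((-7 + 10) - 61)² = (3 - 61)² = (-58)² = 3364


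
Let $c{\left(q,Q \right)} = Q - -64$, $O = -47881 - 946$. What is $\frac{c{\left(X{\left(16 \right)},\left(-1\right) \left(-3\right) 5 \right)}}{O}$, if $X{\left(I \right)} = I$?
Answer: $- \frac{79}{48827} \approx -0.001618$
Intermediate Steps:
$O = -48827$
$c{\left(q,Q \right)} = 64 + Q$ ($c{\left(q,Q \right)} = Q + 64 = 64 + Q$)
$\frac{c{\left(X{\left(16 \right)},\left(-1\right) \left(-3\right) 5 \right)}}{O} = \frac{64 + \left(-1\right) \left(-3\right) 5}{-48827} = \left(64 + 3 \cdot 5\right) \left(- \frac{1}{48827}\right) = \left(64 + 15\right) \left(- \frac{1}{48827}\right) = 79 \left(- \frac{1}{48827}\right) = - \frac{79}{48827}$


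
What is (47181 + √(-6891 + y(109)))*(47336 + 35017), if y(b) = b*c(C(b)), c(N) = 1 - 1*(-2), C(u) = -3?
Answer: 3885496893 + 164706*I*√1641 ≈ 3.8855e+9 + 6.6721e+6*I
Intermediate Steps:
c(N) = 3 (c(N) = 1 + 2 = 3)
y(b) = 3*b (y(b) = b*3 = 3*b)
(47181 + √(-6891 + y(109)))*(47336 + 35017) = (47181 + √(-6891 + 3*109))*(47336 + 35017) = (47181 + √(-6891 + 327))*82353 = (47181 + √(-6564))*82353 = (47181 + 2*I*√1641)*82353 = 3885496893 + 164706*I*√1641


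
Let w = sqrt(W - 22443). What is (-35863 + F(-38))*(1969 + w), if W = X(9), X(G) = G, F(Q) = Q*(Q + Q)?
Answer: -64927775 - 32975*I*sqrt(22434) ≈ -6.4928e+7 - 4.939e+6*I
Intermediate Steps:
F(Q) = 2*Q**2 (F(Q) = Q*(2*Q) = 2*Q**2)
W = 9
w = I*sqrt(22434) (w = sqrt(9 - 22443) = sqrt(-22434) = I*sqrt(22434) ≈ 149.78*I)
(-35863 + F(-38))*(1969 + w) = (-35863 + 2*(-38)**2)*(1969 + I*sqrt(22434)) = (-35863 + 2*1444)*(1969 + I*sqrt(22434)) = (-35863 + 2888)*(1969 + I*sqrt(22434)) = -32975*(1969 + I*sqrt(22434)) = -64927775 - 32975*I*sqrt(22434)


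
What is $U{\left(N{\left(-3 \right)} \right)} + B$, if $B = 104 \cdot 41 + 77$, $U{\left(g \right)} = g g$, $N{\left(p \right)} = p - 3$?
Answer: $4377$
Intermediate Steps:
$N{\left(p \right)} = -3 + p$ ($N{\left(p \right)} = p - 3 = -3 + p$)
$U{\left(g \right)} = g^{2}$
$B = 4341$ ($B = 4264 + 77 = 4341$)
$U{\left(N{\left(-3 \right)} \right)} + B = \left(-3 - 3\right)^{2} + 4341 = \left(-6\right)^{2} + 4341 = 36 + 4341 = 4377$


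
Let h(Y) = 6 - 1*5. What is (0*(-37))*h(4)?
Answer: 0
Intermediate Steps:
h(Y) = 1 (h(Y) = 6 - 5 = 1)
(0*(-37))*h(4) = (0*(-37))*1 = 0*1 = 0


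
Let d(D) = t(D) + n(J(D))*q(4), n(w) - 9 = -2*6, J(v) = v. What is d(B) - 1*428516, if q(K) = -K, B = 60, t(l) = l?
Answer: -428444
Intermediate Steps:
n(w) = -3 (n(w) = 9 - 2*6 = 9 - 12 = -3)
d(D) = 12 + D (d(D) = D - (-3)*4 = D - 3*(-4) = D + 12 = 12 + D)
d(B) - 1*428516 = (12 + 60) - 1*428516 = 72 - 428516 = -428444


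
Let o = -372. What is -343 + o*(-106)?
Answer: 39089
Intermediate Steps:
-343 + o*(-106) = -343 - 372*(-106) = -343 + 39432 = 39089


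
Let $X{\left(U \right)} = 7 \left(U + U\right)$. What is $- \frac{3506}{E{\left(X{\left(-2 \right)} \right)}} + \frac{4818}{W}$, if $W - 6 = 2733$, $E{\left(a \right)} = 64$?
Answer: $- \frac{140827}{2656} \approx -53.022$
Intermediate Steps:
$X{\left(U \right)} = 14 U$ ($X{\left(U \right)} = 7 \cdot 2 U = 14 U$)
$W = 2739$ ($W = 6 + 2733 = 2739$)
$- \frac{3506}{E{\left(X{\left(-2 \right)} \right)}} + \frac{4818}{W} = - \frac{3506}{64} + \frac{4818}{2739} = \left(-3506\right) \frac{1}{64} + 4818 \cdot \frac{1}{2739} = - \frac{1753}{32} + \frac{146}{83} = - \frac{140827}{2656}$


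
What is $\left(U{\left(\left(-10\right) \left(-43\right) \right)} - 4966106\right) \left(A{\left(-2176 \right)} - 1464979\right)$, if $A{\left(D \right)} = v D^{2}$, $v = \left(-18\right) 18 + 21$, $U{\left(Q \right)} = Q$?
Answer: $7131518686244932$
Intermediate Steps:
$v = -303$ ($v = -324 + 21 = -303$)
$A{\left(D \right)} = - 303 D^{2}$
$\left(U{\left(\left(-10\right) \left(-43\right) \right)} - 4966106\right) \left(A{\left(-2176 \right)} - 1464979\right) = \left(\left(-10\right) \left(-43\right) - 4966106\right) \left(- 303 \left(-2176\right)^{2} - 1464979\right) = \left(430 - 4966106\right) \left(\left(-303\right) 4734976 - 1464979\right) = - 4965676 \left(-1434697728 - 1464979\right) = \left(-4965676\right) \left(-1436162707\right) = 7131518686244932$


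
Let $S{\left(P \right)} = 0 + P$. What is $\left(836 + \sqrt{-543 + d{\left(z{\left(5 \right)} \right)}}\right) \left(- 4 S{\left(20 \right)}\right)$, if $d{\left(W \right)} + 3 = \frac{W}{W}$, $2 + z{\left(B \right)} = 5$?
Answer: $-66880 - 80 i \sqrt{545} \approx -66880.0 - 1867.6 i$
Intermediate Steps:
$z{\left(B \right)} = 3$ ($z{\left(B \right)} = -2 + 5 = 3$)
$d{\left(W \right)} = -2$ ($d{\left(W \right)} = -3 + \frac{W}{W} = -3 + 1 = -2$)
$S{\left(P \right)} = P$
$\left(836 + \sqrt{-543 + d{\left(z{\left(5 \right)} \right)}}\right) \left(- 4 S{\left(20 \right)}\right) = \left(836 + \sqrt{-543 - 2}\right) \left(\left(-4\right) 20\right) = \left(836 + \sqrt{-545}\right) \left(-80\right) = \left(836 + i \sqrt{545}\right) \left(-80\right) = -66880 - 80 i \sqrt{545}$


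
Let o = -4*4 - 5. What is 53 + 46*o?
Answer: -913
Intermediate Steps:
o = -21 (o = -16 - 5 = -21)
53 + 46*o = 53 + 46*(-21) = 53 - 966 = -913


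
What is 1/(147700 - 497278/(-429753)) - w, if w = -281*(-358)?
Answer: -6385459596566291/63475015378 ≈ -1.0060e+5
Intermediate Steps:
w = 100598
1/(147700 - 497278/(-429753)) - w = 1/(147700 - 497278/(-429753)) - 1*100598 = 1/(147700 - 497278*(-1/429753)) - 100598 = 1/(147700 + 497278/429753) - 100598 = 1/(63475015378/429753) - 100598 = 429753/63475015378 - 100598 = -6385459596566291/63475015378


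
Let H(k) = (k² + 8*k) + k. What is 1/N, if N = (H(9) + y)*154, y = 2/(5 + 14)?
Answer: 19/474320 ≈ 4.0057e-5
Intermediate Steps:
H(k) = k² + 9*k
y = 2/19 ≈ 0.10526
N = 474320/19 (N = (9*(9 + 9) + 2/19)*154 = (9*18 + 2/19)*154 = (162 + 2/19)*154 = (3080/19)*154 = 474320/19 ≈ 24964.)
1/N = 1/(474320/19) = 19/474320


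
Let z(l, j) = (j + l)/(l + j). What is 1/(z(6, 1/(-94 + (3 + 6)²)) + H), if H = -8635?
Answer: -1/8634 ≈ -0.00011582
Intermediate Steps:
z(l, j) = 1 (z(l, j) = (j + l)/(j + l) = 1)
1/(z(6, 1/(-94 + (3 + 6)²)) + H) = 1/(1 - 8635) = 1/(-8634) = -1/8634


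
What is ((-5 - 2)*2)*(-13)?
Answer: 182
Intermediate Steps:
((-5 - 2)*2)*(-13) = -7*2*(-13) = -14*(-13) = 182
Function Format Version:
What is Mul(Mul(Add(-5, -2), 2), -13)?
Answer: 182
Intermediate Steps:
Mul(Mul(Add(-5, -2), 2), -13) = Mul(Mul(-7, 2), -13) = Mul(-14, -13) = 182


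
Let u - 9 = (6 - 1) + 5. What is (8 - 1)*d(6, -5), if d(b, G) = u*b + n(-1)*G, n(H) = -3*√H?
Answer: 798 + 105*I ≈ 798.0 + 105.0*I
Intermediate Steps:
u = 19 (u = 9 + ((6 - 1) + 5) = 9 + (5 + 5) = 9 + 10 = 19)
d(b, G) = 19*b - 3*I*G (d(b, G) = 19*b + (-3*I)*G = 19*b - 3*I*G)
(8 - 1)*d(6, -5) = (8 - 1)*(19*6 - 3*I*(-5)) = 7*(114 + 15*I) = 798 + 105*I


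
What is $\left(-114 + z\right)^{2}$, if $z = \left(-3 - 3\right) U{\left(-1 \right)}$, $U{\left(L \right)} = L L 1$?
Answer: $14400$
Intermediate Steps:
$U{\left(L \right)} = L^{2}$ ($U{\left(L \right)} = L^{2} \cdot 1 = L^{2}$)
$z = -6$ ($z = \left(-3 - 3\right) \left(-1\right)^{2} = \left(-6\right) 1 = -6$)
$\left(-114 + z\right)^{2} = \left(-114 - 6\right)^{2} = \left(-120\right)^{2} = 14400$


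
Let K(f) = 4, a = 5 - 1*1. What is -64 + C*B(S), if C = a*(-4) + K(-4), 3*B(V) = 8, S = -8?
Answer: -96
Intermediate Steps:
a = 4 (a = 5 - 1 = 4)
B(V) = 8/3 (B(V) = (1/3)*8 = 8/3)
C = -12 (C = 4*(-4) + 4 = -16 + 4 = -12)
-64 + C*B(S) = -64 - 12*8/3 = -64 - 32 = -96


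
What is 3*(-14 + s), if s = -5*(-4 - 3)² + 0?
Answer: -777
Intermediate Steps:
s = -245 (s = -5*(-7)² + 0 = -5*49 + 0 = -245 + 0 = -245)
3*(-14 + s) = 3*(-14 - 245) = 3*(-259) = -777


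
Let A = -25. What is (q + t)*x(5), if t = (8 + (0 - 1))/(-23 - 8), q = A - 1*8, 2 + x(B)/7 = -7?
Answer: 64890/31 ≈ 2093.2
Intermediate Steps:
x(B) = -63 (x(B) = -14 + 7*(-7) = -14 - 49 = -63)
q = -33 (q = -25 - 1*8 = -25 - 8 = -33)
t = -7/31 (t = (8 - 1)/(-31) = 7*(-1/31) = -7/31 ≈ -0.22581)
(q + t)*x(5) = (-33 - 7/31)*(-63) = -1030/31*(-63) = 64890/31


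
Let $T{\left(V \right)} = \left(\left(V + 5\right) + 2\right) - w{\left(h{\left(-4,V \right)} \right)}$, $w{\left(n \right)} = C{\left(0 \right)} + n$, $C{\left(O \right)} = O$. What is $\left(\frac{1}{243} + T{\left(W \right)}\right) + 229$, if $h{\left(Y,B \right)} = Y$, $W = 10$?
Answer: $\frac{60751}{243} \approx 250.0$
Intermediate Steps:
$w{\left(n \right)} = n$ ($w{\left(n \right)} = 0 + n = n$)
$T{\left(V \right)} = 11 + V$ ($T{\left(V \right)} = \left(\left(V + 5\right) + 2\right) - -4 = \left(\left(5 + V\right) + 2\right) + 4 = \left(7 + V\right) + 4 = 11 + V$)
$\left(\frac{1}{243} + T{\left(W \right)}\right) + 229 = \left(\frac{1}{243} + \left(11 + 10\right)\right) + 229 = \left(\frac{1}{243} + 21\right) + 229 = \frac{5104}{243} + 229 = \frac{60751}{243}$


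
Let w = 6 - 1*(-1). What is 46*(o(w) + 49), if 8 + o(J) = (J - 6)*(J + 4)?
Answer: 2392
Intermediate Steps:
w = 7 (w = 6 + 1 = 7)
o(J) = -8 + (-6 + J)*(4 + J) (o(J) = -8 + (J - 6)*(J + 4) = -8 + (-6 + J)*(4 + J))
46*(o(w) + 49) = 46*((-32 + 7**2 - 2*7) + 49) = 46*((-32 + 49 - 14) + 49) = 46*(3 + 49) = 46*52 = 2392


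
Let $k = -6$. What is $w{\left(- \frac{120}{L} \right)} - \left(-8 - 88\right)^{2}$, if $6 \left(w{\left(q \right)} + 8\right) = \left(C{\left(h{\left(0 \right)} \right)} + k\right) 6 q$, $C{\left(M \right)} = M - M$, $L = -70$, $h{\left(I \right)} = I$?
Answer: $- \frac{64640}{7} \approx -9234.3$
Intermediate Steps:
$C{\left(M \right)} = 0$
$w{\left(q \right)} = -8 - 6 q$ ($w{\left(q \right)} = -8 + \frac{\left(0 - 6\right) 6 q}{6} = -8 + \frac{\left(-6\right) 6 q}{6} = -8 + \frac{\left(-36\right) q}{6} = -8 - 6 q$)
$w{\left(- \frac{120}{L} \right)} - \left(-8 - 88\right)^{2} = \left(-8 - 6 \left(- \frac{120}{-70}\right)\right) - \left(-8 - 88\right)^{2} = \left(-8 - 6 \left(\left(-120\right) \left(- \frac{1}{70}\right)\right)\right) - \left(-96\right)^{2} = \left(-8 - \frac{72}{7}\right) - 9216 = - \frac{128}{7} - 9216 = - \frac{64640}{7}$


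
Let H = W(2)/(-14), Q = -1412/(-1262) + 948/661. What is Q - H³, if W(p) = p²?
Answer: 368581650/143062213 ≈ 2.5764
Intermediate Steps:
Q = 1064854/417091 (Q = -1412*(-1/1262) + 948*(1/661) = 706/631 + 948/661 = 1064854/417091 ≈ 2.5531)
H = -2/7 (H = 2²/(-14) = 4*(-1/14) = -2/7 ≈ -0.28571)
Q - H³ = 1064854/417091 - (-2/7)³ = 1064854/417091 - 1*(-8/343) = 1064854/417091 + 8/343 = 368581650/143062213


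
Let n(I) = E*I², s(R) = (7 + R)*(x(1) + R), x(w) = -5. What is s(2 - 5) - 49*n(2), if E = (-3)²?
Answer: -1796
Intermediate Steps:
E = 9
s(R) = (-5 + R)*(7 + R) (s(R) = (7 + R)*(-5 + R) = (-5 + R)*(7 + R))
n(I) = 9*I²
s(2 - 5) - 49*n(2) = (-35 + (2 - 5)² + 2*(2 - 5)) - 441*2² = (-35 + (-3)² + 2*(-3)) - 441*4 = (-35 + 9 - 6) - 49*36 = -32 - 1764 = -1796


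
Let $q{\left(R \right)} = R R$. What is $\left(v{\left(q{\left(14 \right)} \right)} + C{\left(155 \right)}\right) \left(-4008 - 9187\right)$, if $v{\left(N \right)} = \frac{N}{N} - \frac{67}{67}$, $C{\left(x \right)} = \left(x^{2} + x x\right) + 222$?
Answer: $-636949040$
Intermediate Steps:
$q{\left(R \right)} = R^{2}$
$C{\left(x \right)} = 222 + 2 x^{2}$ ($C{\left(x \right)} = \left(x^{2} + x^{2}\right) + 222 = 2 x^{2} + 222 = 222 + 2 x^{2}$)
$v{\left(N \right)} = 0$ ($v{\left(N \right)} = 1 - 1 = 0$)
$\left(v{\left(q{\left(14 \right)} \right)} + C{\left(155 \right)}\right) \left(-4008 - 9187\right) = \left(0 + \left(222 + 2 \cdot 155^{2}\right)\right) \left(-4008 - 9187\right) = \left(0 + \left(222 + 2 \cdot 24025\right)\right) \left(-13195\right) = \left(0 + \left(222 + 48050\right)\right) \left(-13195\right) = \left(0 + 48272\right) \left(-13195\right) = 48272 \left(-13195\right) = -636949040$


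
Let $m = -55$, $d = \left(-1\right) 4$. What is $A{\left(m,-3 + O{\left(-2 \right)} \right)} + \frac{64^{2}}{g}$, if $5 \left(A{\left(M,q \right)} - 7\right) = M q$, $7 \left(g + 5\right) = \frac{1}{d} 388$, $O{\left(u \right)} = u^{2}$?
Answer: $- \frac{7300}{33} \approx -221.21$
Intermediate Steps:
$d = -4$
$g = - \frac{132}{7}$ ($g = -5 + \frac{\frac{1}{-4} \cdot 388}{7} = -5 + \frac{\left(- \frac{1}{4}\right) 388}{7} = -5 + \frac{1}{7} \left(-97\right) = -5 - \frac{97}{7} = - \frac{132}{7} \approx -18.857$)
$A{\left(M,q \right)} = 7 + \frac{M q}{5}$
$A{\left(m,-3 + O{\left(-2 \right)} \right)} + \frac{64^{2}}{g} = \left(7 + \frac{1}{5} \left(-55\right) \left(-3 + \left(-2\right)^{2}\right)\right) + \frac{64^{2}}{- \frac{132}{7}} = \left(7 + \frac{1}{5} \left(-55\right) \left(-3 + 4\right)\right) + 4096 \left(- \frac{7}{132}\right) = \left(7 + \frac{1}{5} \left(-55\right) 1\right) - \frac{7168}{33} = \left(7 - 11\right) - \frac{7168}{33} = -4 - \frac{7168}{33} = - \frac{7300}{33}$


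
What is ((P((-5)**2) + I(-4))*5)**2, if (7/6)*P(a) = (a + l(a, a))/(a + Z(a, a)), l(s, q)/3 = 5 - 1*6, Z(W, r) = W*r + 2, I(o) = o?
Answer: 513249025/1301881 ≈ 394.24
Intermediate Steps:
Z(W, r) = 2 + W*r
l(s, q) = -3 (l(s, q) = 3*(5 - 1*6) = 3*(5 - 6) = 3*(-1) = -3)
P(a) = 6*(-3 + a)/(7*(2 + a + a**2)) (P(a) = 6*((a - 3)/(a + (2 + a*a)))/7 = 6*((-3 + a)/(a + (2 + a**2)))/7 = 6*((-3 + a)/(2 + a + a**2))/7 = 6*(-3 + a)/(7*(2 + a + a**2)))
((P((-5)**2) + I(-4))*5)**2 = ((6*(-3 + (-5)**2)/(7*(2 + (-5)**2 + ((-5)**2)**2)) - 4)*5)**2 = ((6*(-3 + 25)/(7*(2 + 25 + 25**2)) - 4)*5)**2 = (((6/7)*22/(2 + 25 + 625) - 4)*5)**2 = (((6/7)*22/652 - 4)*5)**2 = (((6/7)*(1/652)*22 - 4)*5)**2 = ((33/1141 - 4)*5)**2 = (-4531/1141*5)**2 = (-22655/1141)**2 = 513249025/1301881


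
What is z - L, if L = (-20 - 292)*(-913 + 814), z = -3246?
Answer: -34134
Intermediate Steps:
L = 30888 (L = -312*(-99) = 30888)
z - L = -3246 - 1*30888 = -3246 - 30888 = -34134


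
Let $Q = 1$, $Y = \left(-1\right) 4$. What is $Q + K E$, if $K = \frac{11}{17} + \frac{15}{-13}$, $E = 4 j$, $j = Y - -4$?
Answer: $1$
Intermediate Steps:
$Y = -4$
$j = 0$ ($j = -4 - -4 = -4 + 4 = 0$)
$E = 0$ ($E = 4 \cdot 0 = 0$)
$K = - \frac{112}{221}$ ($K = 11 \cdot \frac{1}{17} + 15 \left(- \frac{1}{13}\right) = \frac{11}{17} - \frac{15}{13} = - \frac{112}{221} \approx -0.50679$)
$Q + K E = 1 - 0 = 1 + 0 = 1$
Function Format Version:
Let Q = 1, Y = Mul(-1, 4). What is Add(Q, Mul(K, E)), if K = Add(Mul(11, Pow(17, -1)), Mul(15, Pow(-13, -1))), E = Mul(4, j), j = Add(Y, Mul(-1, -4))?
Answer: 1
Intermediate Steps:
Y = -4
j = 0 (j = Add(-4, Mul(-1, -4)) = Add(-4, 4) = 0)
E = 0 (E = Mul(4, 0) = 0)
K = Rational(-112, 221) (K = Add(Mul(11, Rational(1, 17)), Mul(15, Rational(-1, 13))) = Add(Rational(11, 17), Rational(-15, 13)) = Rational(-112, 221) ≈ -0.50679)
Add(Q, Mul(K, E)) = Add(1, Mul(Rational(-112, 221), 0)) = Add(1, 0) = 1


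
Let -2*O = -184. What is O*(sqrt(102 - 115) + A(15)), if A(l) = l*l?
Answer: 20700 + 92*I*sqrt(13) ≈ 20700.0 + 331.71*I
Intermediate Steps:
O = 92 (O = -1/2*(-184) = 92)
A(l) = l**2
O*(sqrt(102 - 115) + A(15)) = 92*(sqrt(102 - 115) + 15**2) = 92*(sqrt(-13) + 225) = 92*(I*sqrt(13) + 225) = 92*(225 + I*sqrt(13)) = 20700 + 92*I*sqrt(13)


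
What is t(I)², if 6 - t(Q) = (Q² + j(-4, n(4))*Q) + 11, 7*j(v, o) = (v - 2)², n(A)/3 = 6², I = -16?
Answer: 1565001/49 ≈ 31939.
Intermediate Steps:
n(A) = 108 (n(A) = 3*6² = 3*36 = 108)
j(v, o) = (-2 + v)²/7 (j(v, o) = (v - 2)²/7 = (-2 + v)²/7)
t(Q) = -5 - Q² - 36*Q/7 (t(Q) = 6 - ((Q² + ((-2 - 4)²/7)*Q) + 11) = 6 - ((Q² + ((⅐)*(-6)²)*Q) + 11) = 6 - ((Q² + ((⅐)*36)*Q) + 11) = 6 - ((Q² + 36*Q/7) + 11) = 6 - (11 + Q² + 36*Q/7) = 6 + (-11 - Q² - 36*Q/7) = -5 - Q² - 36*Q/7)
t(I)² = (-5 - 1*(-16)² - 36/7*(-16))² = (-5 - 1*256 + 576/7)² = (-5 - 256 + 576/7)² = (-1251/7)² = 1565001/49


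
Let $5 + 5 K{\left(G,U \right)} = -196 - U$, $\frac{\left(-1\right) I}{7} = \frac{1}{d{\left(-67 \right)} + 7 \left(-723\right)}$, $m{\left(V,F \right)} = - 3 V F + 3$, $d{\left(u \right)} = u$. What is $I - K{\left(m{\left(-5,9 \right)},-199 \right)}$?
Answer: $\frac{10291}{25640} \approx 0.40137$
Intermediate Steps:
$m{\left(V,F \right)} = 3 - 3 F V$ ($m{\left(V,F \right)} = - 3 F V + 3 = 3 - 3 F V$)
$I = \frac{7}{5128}$ ($I = - \frac{7}{-67 + 7 \left(-723\right)} = - \frac{7}{-67 - 5061} = - \frac{7}{-5128} = \left(-7\right) \left(- \frac{1}{5128}\right) = \frac{7}{5128} \approx 0.0013651$)
$K{\left(G,U \right)} = - \frac{201}{5} - \frac{U}{5}$ ($K{\left(G,U \right)} = -1 + \frac{-196 - U}{5} = -1 - \left(\frac{196}{5} + \frac{U}{5}\right) = - \frac{201}{5} - \frac{U}{5}$)
$I - K{\left(m{\left(-5,9 \right)},-199 \right)} = \frac{7}{5128} - \left(- \frac{201}{5} - - \frac{199}{5}\right) = \frac{7}{5128} - \left(- \frac{201}{5} + \frac{199}{5}\right) = \frac{7}{5128} - - \frac{2}{5} = \frac{7}{5128} + \frac{2}{5} = \frac{10291}{25640}$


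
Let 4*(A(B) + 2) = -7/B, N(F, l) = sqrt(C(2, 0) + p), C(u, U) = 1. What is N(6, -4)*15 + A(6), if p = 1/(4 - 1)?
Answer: -55/24 + 10*sqrt(3) ≈ 15.029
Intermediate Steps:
p = 1/3 ≈ 0.33333
N(F, l) = 2*sqrt(3)/3 (N(F, l) = sqrt(1 + 1/3) = sqrt(4/3) = 2*sqrt(3)/3)
A(B) = -2 - 7/(4*B) (A(B) = -2 + (-7/B)/4 = -2 - 7/(4*B))
N(6, -4)*15 + A(6) = (2*sqrt(3)/3)*15 + (-2 - 7/4/6) = 10*sqrt(3) + (-2 - 7/4*1/6) = 10*sqrt(3) + (-2 - 7/24) = 10*sqrt(3) - 55/24 = -55/24 + 10*sqrt(3)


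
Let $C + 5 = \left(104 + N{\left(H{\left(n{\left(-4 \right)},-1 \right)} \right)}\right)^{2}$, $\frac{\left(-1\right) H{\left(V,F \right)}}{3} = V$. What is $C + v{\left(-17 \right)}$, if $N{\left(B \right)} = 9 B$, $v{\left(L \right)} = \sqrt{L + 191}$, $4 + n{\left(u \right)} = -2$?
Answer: $70751 + \sqrt{174} \approx 70764.0$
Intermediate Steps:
$n{\left(u \right)} = -6$ ($n{\left(u \right)} = -4 - 2 = -6$)
$H{\left(V,F \right)} = - 3 V$
$v{\left(L \right)} = \sqrt{191 + L}$
$C = 70751$ ($C = -5 + \left(104 + 9 \left(\left(-3\right) \left(-6\right)\right)\right)^{2} = -5 + \left(104 + 9 \cdot 18\right)^{2} = -5 + \left(104 + 162\right)^{2} = -5 + 266^{2} = -5 + 70756 = 70751$)
$C + v{\left(-17 \right)} = 70751 + \sqrt{191 - 17} = 70751 + \sqrt{174}$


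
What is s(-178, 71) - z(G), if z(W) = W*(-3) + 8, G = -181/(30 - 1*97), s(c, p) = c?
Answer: -11919/67 ≈ -177.90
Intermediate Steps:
G = 181/67 (G = -181/(30 - 97) = -181/(-67) = -181*(-1/67) = 181/67 ≈ 2.7015)
z(W) = 8 - 3*W (z(W) = -3*W + 8 = 8 - 3*W)
s(-178, 71) - z(G) = -178 - (8 - 3*181/67) = -178 - (8 - 543/67) = -178 - 1*(-7/67) = -178 + 7/67 = -11919/67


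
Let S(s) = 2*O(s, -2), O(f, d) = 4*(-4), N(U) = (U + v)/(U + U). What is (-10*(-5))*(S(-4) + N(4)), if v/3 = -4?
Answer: -1650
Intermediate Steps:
v = -12 (v = 3*(-4) = -12)
N(U) = (-12 + U)/(2*U) (N(U) = (U - 12)/(U + U) = (-12 + U)/((2*U)) = (-12 + U)*(1/(2*U)) = (-12 + U)/(2*U))
O(f, d) = -16
S(s) = -32 (S(s) = 2*(-16) = -32)
(-10*(-5))*(S(-4) + N(4)) = (-10*(-5))*(-32 + (½)*(-12 + 4)/4) = 50*(-32 + (½)*(¼)*(-8)) = 50*(-32 - 1) = 50*(-33) = -1650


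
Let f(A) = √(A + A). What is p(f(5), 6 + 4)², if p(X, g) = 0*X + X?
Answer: 10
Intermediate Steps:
f(A) = √2*√A (f(A) = √(2*A) = √2*√A)
p(X, g) = X (p(X, g) = 0 + X = X)
p(f(5), 6 + 4)² = (√2*√5)² = (√10)² = 10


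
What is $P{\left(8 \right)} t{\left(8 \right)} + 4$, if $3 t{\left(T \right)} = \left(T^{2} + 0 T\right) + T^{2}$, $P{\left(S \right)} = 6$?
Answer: $260$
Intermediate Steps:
$t{\left(T \right)} = \frac{2 T^{2}}{3}$ ($t{\left(T \right)} = \frac{\left(T^{2} + 0 T\right) + T^{2}}{3} = \frac{\left(T^{2} + 0\right) + T^{2}}{3} = \frac{T^{2} + T^{2}}{3} = \frac{2 T^{2}}{3}$)
$P{\left(8 \right)} t{\left(8 \right)} + 4 = 6 \frac{2 \cdot 8^{2}}{3} + 4 = 6 \cdot \frac{2}{3} \cdot 64 + 4 = 6 \cdot \frac{128}{3} + 4 = 256 + 4 = 260$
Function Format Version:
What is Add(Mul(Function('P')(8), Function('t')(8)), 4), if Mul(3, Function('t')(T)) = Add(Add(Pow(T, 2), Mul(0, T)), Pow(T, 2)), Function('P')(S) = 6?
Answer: 260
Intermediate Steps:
Function('t')(T) = Mul(Rational(2, 3), Pow(T, 2)) (Function('t')(T) = Mul(Rational(1, 3), Add(Add(Pow(T, 2), Mul(0, T)), Pow(T, 2))) = Mul(Rational(1, 3), Add(Add(Pow(T, 2), 0), Pow(T, 2))) = Mul(Rational(1, 3), Add(Pow(T, 2), Pow(T, 2))) = Mul(Rational(1, 3), Mul(2, Pow(T, 2))) = Mul(Rational(2, 3), Pow(T, 2)))
Add(Mul(Function('P')(8), Function('t')(8)), 4) = Add(Mul(6, Mul(Rational(2, 3), Pow(8, 2))), 4) = Add(Mul(6, Mul(Rational(2, 3), 64)), 4) = Add(Mul(6, Rational(128, 3)), 4) = Add(256, 4) = 260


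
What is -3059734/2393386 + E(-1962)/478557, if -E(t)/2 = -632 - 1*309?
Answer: -729876385693/572685812001 ≈ -1.2745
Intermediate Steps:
E(t) = 1882 (E(t) = -2*(-632 - 1*309) = -2*(-632 - 309) = -2*(-941) = 1882)
-3059734/2393386 + E(-1962)/478557 = -3059734/2393386 + 1882/478557 = -3059734*1/2393386 + 1882*(1/478557) = -1529867/1196693 + 1882/478557 = -729876385693/572685812001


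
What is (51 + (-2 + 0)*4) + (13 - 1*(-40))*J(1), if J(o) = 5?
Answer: 308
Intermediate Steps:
(51 + (-2 + 0)*4) + (13 - 1*(-40))*J(1) = (51 + (-2 + 0)*4) + (13 - 1*(-40))*5 = (51 - 2*4) + (13 + 40)*5 = (51 - 8) + 53*5 = 43 + 265 = 308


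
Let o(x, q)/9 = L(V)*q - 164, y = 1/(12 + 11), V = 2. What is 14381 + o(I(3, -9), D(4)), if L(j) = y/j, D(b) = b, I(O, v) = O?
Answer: 296833/23 ≈ 12906.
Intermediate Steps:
y = 1/23 ≈ 0.043478
L(j) = 1/(23*j)
o(x, q) = -1476 + 9*q/46 (o(x, q) = 9*(((1/23)/2)*q - 164) = 9*(((1/23)*(1/2))*q - 164) = 9*(q/46 - 164) = 9*(-164 + q/46) = -1476 + 9*q/46)
14381 + o(I(3, -9), D(4)) = 14381 + (-1476 + (9/46)*4) = 14381 + (-1476 + 18/23) = 14381 - 33930/23 = 296833/23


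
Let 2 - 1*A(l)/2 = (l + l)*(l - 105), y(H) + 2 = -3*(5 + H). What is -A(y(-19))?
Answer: -10404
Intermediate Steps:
y(H) = -17 - 3*H (y(H) = -2 - 3*(5 + H) = -2 + (-15 - 3*H) = -17 - 3*H)
A(l) = 4 - 4*l*(-105 + l) (A(l) = 4 - 2*(l + l)*(l - 105) = 4 - 2*2*l*(-105 + l) = 4 - 4*l*(-105 + l))
-A(y(-19)) = -(4 - 4*(-17 - 3*(-19))² + 420*(-17 - 3*(-19))) = -(4 - 4*(-17 + 57)² + 420*(-17 + 57)) = -(4 - 4*40² + 420*40) = -(4 - 4*1600 + 16800) = -(4 - 6400 + 16800) = -1*10404 = -10404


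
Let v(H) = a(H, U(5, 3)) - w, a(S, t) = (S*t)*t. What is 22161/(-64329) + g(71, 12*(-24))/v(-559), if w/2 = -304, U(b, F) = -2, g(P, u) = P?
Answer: -13548489/34909204 ≈ -0.38811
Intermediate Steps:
w = -608 (w = 2*(-304) = -608)
a(S, t) = S*t**2
v(H) = 608 + 4*H (v(H) = H*(-2)**2 - 1*(-608) = H*4 + 608 = 4*H + 608 = 608 + 4*H)
22161/(-64329) + g(71, 12*(-24))/v(-559) = 22161/(-64329) + 71/(608 + 4*(-559)) = 22161*(-1/64329) + 71/(608 - 2236) = -7387/21443 + 71/(-1628) = -7387/21443 + 71*(-1/1628) = -7387/21443 - 71/1628 = -13548489/34909204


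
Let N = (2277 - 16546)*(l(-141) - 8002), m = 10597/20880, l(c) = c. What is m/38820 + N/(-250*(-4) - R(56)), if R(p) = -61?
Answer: 94181151970710617/860005857600 ≈ 1.0951e+5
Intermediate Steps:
m = 10597/20880 (m = 10597*(1/20880) = 10597/20880 ≈ 0.50752)
N = 116192467 (N = (2277 - 16546)*(-141 - 8002) = -14269*(-8143) = 116192467)
m/38820 + N/(-250*(-4) - R(56)) = (10597/20880)/38820 + 116192467/(-250*(-4) - 1*(-61)) = (10597/20880)*(1/38820) + 116192467/(1000 + 61) = 10597/810561600 + 116192467/1061 = 94181151970710617/860005857600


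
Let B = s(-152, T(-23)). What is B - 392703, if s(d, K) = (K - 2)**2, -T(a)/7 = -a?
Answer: -366134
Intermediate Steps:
T(a) = 7*a (T(a) = -(-7)*a = 7*a)
s(d, K) = (-2 + K)**2
B = 26569 (B = (-2 + 7*(-23))**2 = (-2 - 161)**2 = (-163)**2 = 26569)
B - 392703 = 26569 - 392703 = -366134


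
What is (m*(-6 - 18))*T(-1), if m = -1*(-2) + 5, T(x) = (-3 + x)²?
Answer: -2688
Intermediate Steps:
m = 7 (m = 2 + 5 = 7)
(m*(-6 - 18))*T(-1) = (7*(-6 - 18))*(-3 - 1)² = (7*(-24))*(-4)² = -168*16 = -2688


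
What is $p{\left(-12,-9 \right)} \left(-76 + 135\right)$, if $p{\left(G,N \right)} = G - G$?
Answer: $0$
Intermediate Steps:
$p{\left(G,N \right)} = 0$
$p{\left(-12,-9 \right)} \left(-76 + 135\right) = 0 \left(-76 + 135\right) = 0 \cdot 59 = 0$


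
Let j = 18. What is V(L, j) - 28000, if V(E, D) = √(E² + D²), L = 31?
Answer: -28000 + √1285 ≈ -27964.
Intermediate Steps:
V(E, D) = √(D² + E²)
V(L, j) - 28000 = √(18² + 31²) - 28000 = √(324 + 961) - 28000 = √1285 - 28000 = -28000 + √1285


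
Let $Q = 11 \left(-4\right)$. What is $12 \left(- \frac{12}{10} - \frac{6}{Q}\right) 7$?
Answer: $- \frac{4914}{55} \approx -89.345$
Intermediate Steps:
$Q = -44$
$12 \left(- \frac{12}{10} - \frac{6}{Q}\right) 7 = 12 \left(- \frac{12}{10} - \frac{6}{-44}\right) 7 = 12 \left(\left(-12\right) \frac{1}{10} - - \frac{3}{22}\right) 7 = 12 \left(- \frac{6}{5} + \frac{3}{22}\right) 7 = 12 \left(- \frac{117}{110}\right) 7 = \left(- \frac{702}{55}\right) 7 = - \frac{4914}{55}$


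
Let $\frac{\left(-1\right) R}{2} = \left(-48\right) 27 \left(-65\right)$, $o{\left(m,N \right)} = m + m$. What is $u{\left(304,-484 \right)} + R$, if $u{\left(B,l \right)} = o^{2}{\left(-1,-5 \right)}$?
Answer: $-168476$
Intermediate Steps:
$o{\left(m,N \right)} = 2 m$
$u{\left(B,l \right)} = 4$ ($u{\left(B,l \right)} = \left(2 \left(-1\right)\right)^{2} = \left(-2\right)^{2} = 4$)
$R = -168480$ ($R = - 2 \left(-48\right) 27 \left(-65\right) = - 2 \left(\left(-1296\right) \left(-65\right)\right) = \left(-2\right) 84240 = -168480$)
$u{\left(304,-484 \right)} + R = 4 - 168480 = -168476$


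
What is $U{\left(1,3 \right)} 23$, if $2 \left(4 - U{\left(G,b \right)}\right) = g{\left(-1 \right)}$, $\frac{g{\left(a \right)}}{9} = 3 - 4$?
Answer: $\frac{391}{2} \approx 195.5$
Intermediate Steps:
$g{\left(a \right)} = -9$ ($g{\left(a \right)} = 9 \left(3 - 4\right) = 9 \left(-1\right) = -9$)
$U{\left(G,b \right)} = \frac{17}{2}$ ($U{\left(G,b \right)} = 4 - - \frac{9}{2} = 4 + \frac{9}{2} = \frac{17}{2}$)
$U{\left(1,3 \right)} 23 = \frac{17}{2} \cdot 23 = \frac{391}{2}$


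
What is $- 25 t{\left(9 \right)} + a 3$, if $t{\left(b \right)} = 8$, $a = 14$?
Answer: $-158$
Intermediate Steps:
$- 25 t{\left(9 \right)} + a 3 = \left(-25\right) 8 + 14 \cdot 3 = -200 + 42 = -158$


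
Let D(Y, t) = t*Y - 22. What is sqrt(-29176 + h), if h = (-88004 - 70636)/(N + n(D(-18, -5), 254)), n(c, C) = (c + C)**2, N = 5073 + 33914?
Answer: 2*I*sqrt(16497236911746)/47557 ≈ 170.81*I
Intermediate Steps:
N = 38987
D(Y, t) = -22 + Y*t (D(Y, t) = Y*t - 22 = -22 + Y*t)
n(c, C) = (C + c)**2
h = -52880/47557 (h = (-88004 - 70636)/(38987 + (254 + (-22 - 18*(-5)))**2) = -158640/(38987 + (254 + (-22 + 90))**2) = -158640/(38987 + (254 + 68)**2) = -158640/(38987 + 322**2) = -158640/(38987 + 103684) = -158640/142671 = -158640*1/142671 = -52880/47557 ≈ -1.1119)
sqrt(-29176 + h) = sqrt(-29176 - 52880/47557) = sqrt(-1387575912/47557) = 2*I*sqrt(16497236911746)/47557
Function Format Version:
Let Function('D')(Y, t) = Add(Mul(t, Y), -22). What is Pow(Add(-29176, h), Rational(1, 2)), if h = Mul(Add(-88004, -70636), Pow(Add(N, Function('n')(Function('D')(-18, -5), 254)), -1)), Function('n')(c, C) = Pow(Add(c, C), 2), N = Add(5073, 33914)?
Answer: Mul(Rational(2, 47557), I, Pow(16497236911746, Rational(1, 2))) ≈ Mul(170.81, I)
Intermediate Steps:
N = 38987
Function('D')(Y, t) = Add(-22, Mul(Y, t)) (Function('D')(Y, t) = Add(Mul(Y, t), -22) = Add(-22, Mul(Y, t)))
Function('n')(c, C) = Pow(Add(C, c), 2)
h = Rational(-52880, 47557) (h = Mul(Add(-88004, -70636), Pow(Add(38987, Pow(Add(254, Add(-22, Mul(-18, -5))), 2)), -1)) = Mul(-158640, Pow(Add(38987, Pow(Add(254, Add(-22, 90)), 2)), -1)) = Mul(-158640, Pow(Add(38987, Pow(Add(254, 68), 2)), -1)) = Mul(-158640, Pow(Add(38987, Pow(322, 2)), -1)) = Mul(-158640, Pow(Add(38987, 103684), -1)) = Mul(-158640, Pow(142671, -1)) = Mul(-158640, Rational(1, 142671)) = Rational(-52880, 47557) ≈ -1.1119)
Pow(Add(-29176, h), Rational(1, 2)) = Pow(Add(-29176, Rational(-52880, 47557)), Rational(1, 2)) = Pow(Rational(-1387575912, 47557), Rational(1, 2)) = Mul(Rational(2, 47557), I, Pow(16497236911746, Rational(1, 2)))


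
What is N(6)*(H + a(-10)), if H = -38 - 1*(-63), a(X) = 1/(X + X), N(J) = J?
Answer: 1497/10 ≈ 149.70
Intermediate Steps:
a(X) = 1/(2*X)
H = 25 (H = -38 + 63 = 25)
N(6)*(H + a(-10)) = 6*(25 + (1/2)/(-10)) = 6*(25 + (1/2)*(-1/10)) = 6*(25 - 1/20) = 6*(499/20) = 1497/10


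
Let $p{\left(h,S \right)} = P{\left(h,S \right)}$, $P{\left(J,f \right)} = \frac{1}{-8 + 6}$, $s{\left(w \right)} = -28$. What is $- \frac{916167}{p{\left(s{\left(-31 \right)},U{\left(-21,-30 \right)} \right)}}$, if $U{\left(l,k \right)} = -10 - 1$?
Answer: $1832334$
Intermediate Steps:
$U{\left(l,k \right)} = -11$ ($U{\left(l,k \right)} = -10 - 1 = -11$)
$P{\left(J,f \right)} = - \frac{1}{2}$ ($P{\left(J,f \right)} = \frac{1}{-2} = - \frac{1}{2}$)
$p{\left(h,S \right)} = - \frac{1}{2}$
$- \frac{916167}{p{\left(s{\left(-31 \right)},U{\left(-21,-30 \right)} \right)}} = - \frac{916167}{- \frac{1}{2}} = \left(-916167\right) \left(-2\right) = 1832334$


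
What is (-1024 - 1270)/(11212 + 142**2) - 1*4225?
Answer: -1791431/424 ≈ -4225.1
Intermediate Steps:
(-1024 - 1270)/(11212 + 142**2) - 1*4225 = -2294/(11212 + 20164) - 4225 = -2294/31376 - 4225 = -2294*1/31376 - 4225 = -31/424 - 4225 = -1791431/424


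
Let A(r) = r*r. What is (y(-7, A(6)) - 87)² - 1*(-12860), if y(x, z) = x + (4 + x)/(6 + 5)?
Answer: 2631429/121 ≈ 21747.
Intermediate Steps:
A(r) = r²
y(x, z) = 4/11 + 12*x/11 (y(x, z) = x + (4 + x)/11 = x + (4 + x)*(1/11) = x + (4/11 + x/11) = 4/11 + 12*x/11)
(y(-7, A(6)) - 87)² - 1*(-12860) = ((4/11 + (12/11)*(-7)) - 87)² - 1*(-12860) = ((4/11 - 84/11) - 87)² + 12860 = (-80/11 - 87)² + 12860 = (-1037/11)² + 12860 = 1075369/121 + 12860 = 2631429/121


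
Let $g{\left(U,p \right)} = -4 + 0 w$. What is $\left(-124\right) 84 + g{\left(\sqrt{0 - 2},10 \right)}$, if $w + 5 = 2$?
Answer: $-10420$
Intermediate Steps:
$w = -3$ ($w = -5 + 2 = -3$)
$g{\left(U,p \right)} = -4$ ($g{\left(U,p \right)} = -4 + 0 \left(-3\right) = -4 + 0 = -4$)
$\left(-124\right) 84 + g{\left(\sqrt{0 - 2},10 \right)} = \left(-124\right) 84 - 4 = -10416 - 4 = -10420$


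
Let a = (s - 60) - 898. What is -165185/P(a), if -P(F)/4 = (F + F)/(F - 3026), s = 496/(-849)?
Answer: 34925394920/406919 ≈ 85829.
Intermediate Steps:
s = -496/849 (s = 496*(-1/849) = -496/849 ≈ -0.58422)
a = -813838/849 (a = (-496/849 - 60) - 898 = -51436/849 - 898 = -813838/849 ≈ -958.58)
P(F) = -8*F/(-3026 + F) (P(F) = -4*(F + F)/(F - 3026) = -4*2*F/(-3026 + F) = -8*F/(-3026 + F))
-165185/P(a) = -165185/((-8*(-813838/849)/(-3026 - 813838/849))) = -165185/((-8*(-813838/849)/(-3382912/849))) = -165185/((-8*(-813838/849)*(-849/3382912))) = -165185/(-406919/211432) = -165185*(-211432/406919) = 34925394920/406919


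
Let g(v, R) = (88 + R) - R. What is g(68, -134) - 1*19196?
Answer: -19108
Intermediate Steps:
g(v, R) = 88
g(68, -134) - 1*19196 = 88 - 1*19196 = 88 - 19196 = -19108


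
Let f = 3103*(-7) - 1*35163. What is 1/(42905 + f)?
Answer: -1/13979 ≈ -7.1536e-5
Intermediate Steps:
f = -56884 (f = -21721 - 35163 = -56884)
1/(42905 + f) = 1/(42905 - 56884) = 1/(-13979) = -1/13979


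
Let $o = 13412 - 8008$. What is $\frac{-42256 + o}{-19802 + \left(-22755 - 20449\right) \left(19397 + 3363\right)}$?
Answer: $\frac{18426}{491671421} \approx 3.7476 \cdot 10^{-5}$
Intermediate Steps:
$o = 5404$
$\frac{-42256 + o}{-19802 + \left(-22755 - 20449\right) \left(19397 + 3363\right)} = \frac{-42256 + 5404}{-19802 + \left(-22755 - 20449\right) \left(19397 + 3363\right)} = - \frac{36852}{-19802 - 983323040} = - \frac{36852}{-983342842} = \left(-36852\right) \left(- \frac{1}{983342842}\right) = \frac{18426}{491671421}$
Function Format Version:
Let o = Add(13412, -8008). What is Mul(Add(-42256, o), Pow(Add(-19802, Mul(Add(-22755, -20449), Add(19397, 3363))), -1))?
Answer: Rational(18426, 491671421) ≈ 3.7476e-5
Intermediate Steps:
o = 5404
Mul(Add(-42256, o), Pow(Add(-19802, Mul(Add(-22755, -20449), Add(19397, 3363))), -1)) = Mul(Add(-42256, 5404), Pow(Add(-19802, Mul(Add(-22755, -20449), Add(19397, 3363))), -1)) = Mul(-36852, Pow(Add(-19802, Mul(-43204, 22760)), -1)) = Mul(-36852, Pow(Add(-19802, -983323040), -1)) = Mul(-36852, Pow(-983342842, -1)) = Mul(-36852, Rational(-1, 983342842)) = Rational(18426, 491671421)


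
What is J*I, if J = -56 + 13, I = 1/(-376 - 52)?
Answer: 43/428 ≈ 0.10047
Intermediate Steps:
I = -1/428 (I = 1/(-428) = -1/428 ≈ -0.0023364)
J = -43
J*I = -43*(-1/428) = 43/428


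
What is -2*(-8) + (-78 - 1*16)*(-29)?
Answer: 2742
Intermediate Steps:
-2*(-8) + (-78 - 1*16)*(-29) = 16 + (-78 - 16)*(-29) = 16 - 94*(-29) = 16 + 2726 = 2742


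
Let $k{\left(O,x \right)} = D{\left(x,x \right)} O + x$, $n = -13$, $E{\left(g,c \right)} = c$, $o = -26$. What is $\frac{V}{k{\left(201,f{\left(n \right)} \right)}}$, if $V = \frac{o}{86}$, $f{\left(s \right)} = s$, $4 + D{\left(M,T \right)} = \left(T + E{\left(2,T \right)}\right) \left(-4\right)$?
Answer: $- \frac{13}{863741} \approx -1.5051 \cdot 10^{-5}$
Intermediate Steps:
$D{\left(M,T \right)} = -4 - 8 T$ ($D{\left(M,T \right)} = -4 + \left(T + T\right) \left(-4\right) = -4 + 2 T \left(-4\right) = -4 - 8 T$)
$k{\left(O,x \right)} = x + O \left(-4 - 8 x\right)$ ($k{\left(O,x \right)} = \left(-4 - 8 x\right) O + x = O \left(-4 - 8 x\right) + x = x + O \left(-4 - 8 x\right)$)
$V = - \frac{13}{43}$ ($V = - \frac{26}{86} = \left(-26\right) \frac{1}{86} = - \frac{13}{43} \approx -0.30233$)
$\frac{V}{k{\left(201,f{\left(n \right)} \right)}} = - \frac{13}{43 \left(-13 - 804 \left(1 + 2 \left(-13\right)\right)\right)} = - \frac{13}{43 \left(-13 - 804 \left(1 - 26\right)\right)} = - \frac{13}{43 \left(-13 - 804 \left(-25\right)\right)} = - \frac{13}{43 \left(-13 + 20100\right)} = - \frac{13}{43 \cdot 20087} = \left(- \frac{13}{43}\right) \frac{1}{20087} = - \frac{13}{863741}$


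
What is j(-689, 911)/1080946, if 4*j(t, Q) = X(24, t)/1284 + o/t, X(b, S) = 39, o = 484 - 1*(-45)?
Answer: -217455/1275049311328 ≈ -1.7055e-7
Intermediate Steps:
o = 529 (o = 484 + 45 = 529)
j(t, Q) = 13/1712 + 529/(4*t) (j(t, Q) = (39/1284 + 529/t)/4 = (39*(1/1284) + 529/t)/4 = (13/428 + 529/t)/4 = 13/1712 + 529/(4*t))
j(-689, 911)/1080946 = ((1/1712)*(226412 + 13*(-689))/(-689))/1080946 = ((1/1712)*(-1/689)*(226412 - 8957))*(1/1080946) = ((1/1712)*(-1/689)*217455)*(1/1080946) = -217455/1179568*1/1080946 = -217455/1275049311328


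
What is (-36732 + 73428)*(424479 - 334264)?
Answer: 3310529640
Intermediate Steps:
(-36732 + 73428)*(424479 - 334264) = 36696*90215 = 3310529640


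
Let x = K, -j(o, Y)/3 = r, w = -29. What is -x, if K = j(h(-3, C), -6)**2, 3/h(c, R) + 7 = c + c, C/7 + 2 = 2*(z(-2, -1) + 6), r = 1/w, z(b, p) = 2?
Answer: -9/841 ≈ -0.010702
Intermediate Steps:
r = -1/29 (r = 1/(-29) = -1/29 ≈ -0.034483)
C = 98 (C = -14 + 7*(2*(2 + 6)) = -14 + 7*(2*8) = -14 + 7*16 = -14 + 112 = 98)
h(c, R) = 3/(-7 + 2*c) (h(c, R) = 3/(-7 + (c + c)) = 3/(-7 + 2*c))
j(o, Y) = 3/29 (j(o, Y) = -3*(-1/29) = 3/29)
K = 9/841 (K = (3/29)**2 = 9/841 ≈ 0.010702)
x = 9/841 ≈ 0.010702
-x = -1*9/841 = -9/841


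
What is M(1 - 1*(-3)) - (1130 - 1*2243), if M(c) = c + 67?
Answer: 1184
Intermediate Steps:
M(c) = 67 + c
M(1 - 1*(-3)) - (1130 - 1*2243) = (67 + (1 - 1*(-3))) - (1130 - 1*2243) = (67 + (1 + 3)) - (1130 - 2243) = (67 + 4) - 1*(-1113) = 71 + 1113 = 1184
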